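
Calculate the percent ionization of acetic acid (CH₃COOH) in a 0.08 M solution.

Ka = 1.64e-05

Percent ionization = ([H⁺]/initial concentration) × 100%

Using Ka equilibrium: x² + Ka×x - Ka×C = 0. Solving: [H⁺] = 1.1373e-03. Percent = (1.1373e-03/0.08) × 100

Percent ionization = 1.42%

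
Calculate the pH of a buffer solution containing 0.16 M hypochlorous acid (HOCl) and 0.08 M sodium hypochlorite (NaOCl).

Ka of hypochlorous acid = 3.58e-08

pKa = -log(3.58e-08) = 7.45. pH = pKa + log([A⁻]/[HA]) = 7.45 + log(0.08/0.16)

pH = 7.15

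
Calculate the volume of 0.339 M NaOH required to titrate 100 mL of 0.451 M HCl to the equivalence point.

At equivalence: moles acid = moles base. moles HCl = 0.451 × 100/1000 = 0.0451 mol. V_base = moles / 0.339 × 1000 = 133.0 mL.

V_{base} = 133.0 mL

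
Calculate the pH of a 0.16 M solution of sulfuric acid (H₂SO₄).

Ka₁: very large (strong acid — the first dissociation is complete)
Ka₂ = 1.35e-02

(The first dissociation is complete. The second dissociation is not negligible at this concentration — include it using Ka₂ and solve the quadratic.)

First dissociation is complete: [H⁺]₀ = [HSO₄⁻]₀ = C = 0.16 M. Second dissociation HSO₄⁻ ⇌ H⁺ + SO₄²⁻: let x = [SO₄²⁻]. Ka₂ = (C + x)·x / (C − x) = 1.35e-02 → x² + (C + Ka₂)·x − Ka₂·C = 0 → x² + 0.17350·x − 2.160e-03 = 0. x = (−0.17350 + √(0.17350² + 4 × 2.160e-03)) / 2 = 1.1665e-02 M. [H⁺] = C + x = 0.16 + 1.1665e-02 = 1.7167e-01 M. pH = -log(1.7167e-01) = 0.77.

pH = 0.77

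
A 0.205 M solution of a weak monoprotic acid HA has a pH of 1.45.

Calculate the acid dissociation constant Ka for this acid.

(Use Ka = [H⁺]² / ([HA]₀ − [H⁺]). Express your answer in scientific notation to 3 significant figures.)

[H⁺] = 10^(−pH) = 10^(−1.45) = 3.548e-02 M. For HA ⇌ H⁺ + A⁻, Ka = [H⁺][A⁻]/[HA] = [H⁺]² / ([HA]₀ − [H⁺]) = (3.548e-02)² / (0.205 − 3.548e-02) = 7.43e-03.

K_a = 7.43e-03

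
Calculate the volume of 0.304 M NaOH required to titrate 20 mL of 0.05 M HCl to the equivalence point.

At equivalence: moles acid = moles base. moles HCl = 0.05 × 20/1000 = 0.001 mol. V_base = moles / 0.304 × 1000 = 3.3 mL.

V_{base} = 3.3 mL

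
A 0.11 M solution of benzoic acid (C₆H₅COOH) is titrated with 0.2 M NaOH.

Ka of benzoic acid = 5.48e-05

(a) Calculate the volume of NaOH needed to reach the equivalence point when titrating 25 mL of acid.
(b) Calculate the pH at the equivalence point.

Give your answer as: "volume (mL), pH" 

moles acid = 0.11 × 25/1000 = 0.00275 mol; V_base = moles/0.2 × 1000 = 13.7 mL. At equivalence only the conjugate base is present: [A⁻] = 0.00275/0.039 = 7.0968e-02 M. Kb = Kw/Ka = 1.82e-10; [OH⁻] = √(Kb × [A⁻]) = 3.5987e-06; pOH = 5.44; pH = 14 - pOH = 8.56.

V = 13.7 mL, pH = 8.56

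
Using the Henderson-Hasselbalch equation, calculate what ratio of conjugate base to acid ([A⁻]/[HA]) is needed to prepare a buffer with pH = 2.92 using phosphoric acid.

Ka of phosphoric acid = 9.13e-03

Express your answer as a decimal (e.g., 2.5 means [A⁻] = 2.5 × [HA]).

pKa = -log(9.13e-03) = 2.0395. pH = pKa + log([A⁻]/[HA]), so log([A⁻]/[HA]) = pH − pKa = 2.92 − 2.0395 = 0.8805. [A⁻]/[HA] = 10^(0.8805) = 7.59

[A⁻]/[HA] = 7.59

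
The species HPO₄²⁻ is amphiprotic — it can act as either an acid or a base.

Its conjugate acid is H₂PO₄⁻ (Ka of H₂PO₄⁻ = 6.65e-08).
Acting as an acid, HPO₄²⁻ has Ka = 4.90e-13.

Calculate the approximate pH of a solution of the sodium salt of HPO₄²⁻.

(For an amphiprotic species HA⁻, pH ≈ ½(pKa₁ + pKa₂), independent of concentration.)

pKa₁ = -log(6.65e-08) = 7.18; pKa₂ = -log(4.90e-13) = 12.31. For an amphiprotic species, pH ≈ ½(pKa₁ + pKa₂) = ½(7.18 + 12.31) = 9.74.

pH = 9.74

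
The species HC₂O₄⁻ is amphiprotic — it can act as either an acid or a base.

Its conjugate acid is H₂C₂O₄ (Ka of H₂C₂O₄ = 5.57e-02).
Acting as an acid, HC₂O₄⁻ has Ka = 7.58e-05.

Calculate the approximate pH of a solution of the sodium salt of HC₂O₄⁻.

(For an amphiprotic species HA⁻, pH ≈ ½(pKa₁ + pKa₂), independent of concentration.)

pKa₁ = -log(5.57e-02) = 1.25; pKa₂ = -log(7.58e-05) = 4.12. For an amphiprotic species, pH ≈ ½(pKa₁ + pKa₂) = ½(1.25 + 4.12) = 2.69.

pH = 2.69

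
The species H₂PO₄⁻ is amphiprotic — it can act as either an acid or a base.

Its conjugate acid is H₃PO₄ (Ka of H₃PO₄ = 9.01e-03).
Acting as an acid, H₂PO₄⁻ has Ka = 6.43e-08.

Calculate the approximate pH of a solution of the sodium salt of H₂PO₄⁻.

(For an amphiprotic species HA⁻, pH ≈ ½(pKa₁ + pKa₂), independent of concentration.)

pKa₁ = -log(9.01e-03) = 2.05; pKa₂ = -log(6.43e-08) = 7.19. For an amphiprotic species, pH ≈ ½(pKa₁ + pKa₂) = ½(2.05 + 7.19) = 4.62.

pH = 4.62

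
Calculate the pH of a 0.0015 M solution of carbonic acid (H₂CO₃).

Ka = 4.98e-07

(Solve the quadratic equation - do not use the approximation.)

x² + Ka×x - Ka×C = 0. Using quadratic formula: [H⁺] = 2.7083e-05

pH = 4.57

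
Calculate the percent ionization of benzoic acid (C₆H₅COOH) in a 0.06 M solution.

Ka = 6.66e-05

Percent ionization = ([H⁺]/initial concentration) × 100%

Using Ka equilibrium: x² + Ka×x - Ka×C = 0. Solving: [H⁺] = 1.9660e-03. Percent = (1.9660e-03/0.06) × 100

Percent ionization = 3.28%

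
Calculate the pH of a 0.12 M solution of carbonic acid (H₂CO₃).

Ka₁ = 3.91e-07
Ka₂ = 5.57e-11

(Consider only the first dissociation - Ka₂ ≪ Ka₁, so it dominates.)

First dissociation dominates. From Ka₁ = [H⁺][HA⁻]/[H₂A], x² + Ka₁·x − Ka₁·C = 0 with C = 0.12 M and Ka₁ = 3.91e-07. Solving: [H⁺] = (−Ka₁ + √(Ka₁² + 4·Ka₁·C)) / 2 = 2.1641e-04 M. pH = -log(2.1641e-04) = 3.66.

pH = 3.66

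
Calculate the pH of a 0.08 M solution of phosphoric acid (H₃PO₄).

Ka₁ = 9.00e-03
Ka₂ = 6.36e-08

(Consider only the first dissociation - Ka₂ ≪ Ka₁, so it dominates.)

First dissociation dominates. From Ka₁ = [H⁺][HA⁻]/[H₂A], x² + Ka₁·x − Ka₁·C = 0 with C = 0.08 M and Ka₁ = 9.00e-03. Solving: [H⁺] = (−Ka₁ + √(Ka₁² + 4·Ka₁·C)) / 2 = 2.2708e-02 M. pH = -log(2.2708e-02) = 1.64.

pH = 1.64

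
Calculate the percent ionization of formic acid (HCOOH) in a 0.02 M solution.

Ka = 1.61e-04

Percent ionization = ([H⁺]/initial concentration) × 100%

Using Ka equilibrium: x² + Ka×x - Ka×C = 0. Solving: [H⁺] = 1.7157e-03. Percent = (1.7157e-03/0.02) × 100

Percent ionization = 8.58%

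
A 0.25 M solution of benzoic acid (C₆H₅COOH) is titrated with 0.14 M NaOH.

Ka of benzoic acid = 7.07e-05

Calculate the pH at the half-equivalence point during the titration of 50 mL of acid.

At half-equivalence [HA] = [A⁻], so Henderson-Hasselbalch gives pH = pKa = -log(7.07e-05) = 4.15.

pH = pKa = 4.15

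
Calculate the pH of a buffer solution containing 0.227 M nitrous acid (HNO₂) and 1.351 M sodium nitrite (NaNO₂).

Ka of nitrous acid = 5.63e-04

pKa = -log(5.63e-04) = 3.25. pH = pKa + log([A⁻]/[HA]) = 3.25 + log(1.351/0.227)

pH = 4.02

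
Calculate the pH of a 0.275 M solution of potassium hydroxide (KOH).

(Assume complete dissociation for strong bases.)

[OH⁻] = 0.275 M for strong base. pOH = -log[OH⁻] = 0.56, pH = 14 - pOH

pH = 13.44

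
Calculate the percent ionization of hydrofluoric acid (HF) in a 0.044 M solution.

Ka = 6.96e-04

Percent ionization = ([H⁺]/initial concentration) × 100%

Using Ka equilibrium: x² + Ka×x - Ka×C = 0. Solving: [H⁺] = 5.1968e-03. Percent = (5.1968e-03/0.044) × 100

Percent ionization = 11.8%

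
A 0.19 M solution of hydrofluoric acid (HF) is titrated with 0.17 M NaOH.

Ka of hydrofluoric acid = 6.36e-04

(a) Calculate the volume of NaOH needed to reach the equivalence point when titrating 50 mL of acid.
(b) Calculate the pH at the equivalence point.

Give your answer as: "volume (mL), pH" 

moles acid = 0.19 × 50/1000 = 0.0095 mol; V_base = moles/0.17 × 1000 = 55.9 mL. At equivalence only the conjugate base is present: [A⁻] = 0.0095/0.106 = 8.9722e-02 M. Kb = Kw/Ka = 1.57e-11; [OH⁻] = √(Kb × [A⁻]) = 1.1877e-06; pOH = 5.93; pH = 14 - pOH = 8.07.

V = 55.9 mL, pH = 8.07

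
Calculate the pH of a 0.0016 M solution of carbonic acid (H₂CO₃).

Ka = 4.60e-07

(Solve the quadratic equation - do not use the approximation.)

x² + Ka×x - Ka×C = 0. Using quadratic formula: [H⁺] = 2.6900e-05

pH = 4.57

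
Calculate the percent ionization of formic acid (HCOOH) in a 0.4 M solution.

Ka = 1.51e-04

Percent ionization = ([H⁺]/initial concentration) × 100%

Using Ka equilibrium: x² + Ka×x - Ka×C = 0. Solving: [H⁺] = 7.6966e-03. Percent = (7.6966e-03/0.4) × 100

Percent ionization = 1.92%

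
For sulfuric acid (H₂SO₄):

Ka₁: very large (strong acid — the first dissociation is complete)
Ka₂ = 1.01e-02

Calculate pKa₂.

pKa₂ = -log(Ka₂) = -log(1.01e-02) = 2.00.

pK_{a2} = 2.00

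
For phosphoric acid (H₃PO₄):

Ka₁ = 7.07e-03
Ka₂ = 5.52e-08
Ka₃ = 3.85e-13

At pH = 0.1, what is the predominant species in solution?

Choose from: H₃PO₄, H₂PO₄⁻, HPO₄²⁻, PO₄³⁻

pKa₁ = 2.15, pKa₂ = 7.26, pKa₃ = 12.41. For a polyprotic acid the predominant species crosses at each pKa: below pKa_n the protonated form dominates, above it the deprotonated form does. At pH = 0.1, the predominant species is H₃PO₄.

H₃PO₄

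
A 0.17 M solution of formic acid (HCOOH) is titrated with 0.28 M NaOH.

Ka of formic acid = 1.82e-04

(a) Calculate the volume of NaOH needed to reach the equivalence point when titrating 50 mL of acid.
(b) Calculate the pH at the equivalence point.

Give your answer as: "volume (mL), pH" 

moles acid = 0.17 × 50/1000 = 0.0085 mol; V_base = moles/0.28 × 1000 = 30.4 mL. At equivalence only the conjugate base is present: [A⁻] = 0.0085/0.080 = 1.0578e-01 M. Kb = Kw/Ka = 5.49e-11; [OH⁻] = √(Kb × [A⁻]) = 2.4108e-06; pOH = 5.62; pH = 14 - pOH = 8.38.

V = 30.4 mL, pH = 8.38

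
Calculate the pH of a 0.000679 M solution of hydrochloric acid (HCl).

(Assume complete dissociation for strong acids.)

[H⁺] = 0.000679 M for strong acid. pH = -log[H⁺] = -log(0.000679)

pH = 3.17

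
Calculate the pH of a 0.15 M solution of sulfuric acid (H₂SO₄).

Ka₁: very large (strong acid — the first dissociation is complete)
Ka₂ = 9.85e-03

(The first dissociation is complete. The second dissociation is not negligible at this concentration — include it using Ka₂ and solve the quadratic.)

First dissociation is complete: [H⁺]₀ = [HSO₄⁻]₀ = C = 0.15 M. Second dissociation HSO₄⁻ ⇌ H⁺ + SO₄²⁻: let x = [SO₄²⁻]. Ka₂ = (C + x)·x / (C − x) = 9.85e-03 → x² + (C + Ka₂)·x − Ka₂·C = 0 → x² + 0.15985·x − 1.477e-03 = 0. x = (−0.15985 + √(0.15985² + 4 × 1.477e-03)) / 2 = 8.7627e-03 M. [H⁺] = C + x = 0.15 + 8.7627e-03 = 1.5876e-01 M. pH = -log(1.5876e-01) = 0.80.

pH = 0.80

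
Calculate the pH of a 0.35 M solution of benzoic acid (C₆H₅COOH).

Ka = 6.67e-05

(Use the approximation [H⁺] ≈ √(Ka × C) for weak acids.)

[H⁺] = √(Ka × C) = √(6.67e-05 × 0.35) = 4.8317e-03. pH = -log(4.8317e-03)

pH = 2.32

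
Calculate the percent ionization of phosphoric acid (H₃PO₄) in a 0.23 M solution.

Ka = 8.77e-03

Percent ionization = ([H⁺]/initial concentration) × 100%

Using Ka equilibrium: x² + Ka×x - Ka×C = 0. Solving: [H⁺] = 4.0741e-02. Percent = (4.0741e-02/0.23) × 100

Percent ionization = 17.7%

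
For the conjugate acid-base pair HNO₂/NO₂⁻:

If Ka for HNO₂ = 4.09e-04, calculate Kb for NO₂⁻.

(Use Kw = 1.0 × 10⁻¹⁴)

For a conjugate pair Ka × Kb = Kw, so Kb = Kw/Ka = 1.0 × 10⁻¹⁴ / 4.09e-04 = 2.44e-11.

K_b = 2.44e-11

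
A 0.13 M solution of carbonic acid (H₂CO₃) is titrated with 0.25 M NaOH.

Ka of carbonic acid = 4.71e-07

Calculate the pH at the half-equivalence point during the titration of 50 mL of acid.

At half-equivalence [HA] = [A⁻], so Henderson-Hasselbalch gives pH = pKa = -log(4.71e-07) = 6.33.

pH = pKa = 6.33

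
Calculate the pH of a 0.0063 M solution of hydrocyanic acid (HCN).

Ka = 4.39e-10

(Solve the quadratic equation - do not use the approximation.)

x² + Ka×x - Ka×C = 0. Using quadratic formula: [H⁺] = 1.6628e-06

pH = 5.78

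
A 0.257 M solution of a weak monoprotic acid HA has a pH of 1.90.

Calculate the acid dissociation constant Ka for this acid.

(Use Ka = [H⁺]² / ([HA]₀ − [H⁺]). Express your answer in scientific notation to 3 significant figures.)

[H⁺] = 10^(−pH) = 10^(−1.90) = 1.259e-02 M. For HA ⇌ H⁺ + A⁻, Ka = [H⁺][A⁻]/[HA] = [H⁺]² / ([HA]₀ − [H⁺]) = (1.259e-02)² / (0.257 − 1.259e-02) = 6.48e-04.

K_a = 6.48e-04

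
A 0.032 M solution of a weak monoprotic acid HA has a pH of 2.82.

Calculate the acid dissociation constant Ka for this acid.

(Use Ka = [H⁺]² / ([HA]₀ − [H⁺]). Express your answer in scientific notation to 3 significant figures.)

[H⁺] = 10^(−pH) = 10^(−2.82) = 1.514e-03 M. For HA ⇌ H⁺ + A⁻, Ka = [H⁺][A⁻]/[HA] = [H⁺]² / ([HA]₀ − [H⁺]) = (1.514e-03)² / (0.032 − 1.514e-03) = 7.51e-05.

K_a = 7.51e-05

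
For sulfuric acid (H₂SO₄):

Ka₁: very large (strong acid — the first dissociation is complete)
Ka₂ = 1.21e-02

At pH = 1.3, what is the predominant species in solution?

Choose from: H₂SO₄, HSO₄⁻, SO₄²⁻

The first dissociation is complete, so H₂SO₄ itself is never the predominant species in water; pKa₂ = -log(1.21e-02) = 1.92. For a polyprotic acid the predominant species crosses at each pKa: below pKa_n the protonated form dominates, above it the deprotonated form does. At pH = 1.3, the predominant species is HSO₄⁻.

HSO₄⁻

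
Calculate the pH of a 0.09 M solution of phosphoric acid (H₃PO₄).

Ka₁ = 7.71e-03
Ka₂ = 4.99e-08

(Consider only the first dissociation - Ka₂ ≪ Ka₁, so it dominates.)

First dissociation dominates. From Ka₁ = [H⁺][HA⁻]/[H₂A], x² + Ka₁·x − Ka₁·C = 0 with C = 0.09 M and Ka₁ = 7.71e-03. Solving: [H⁺] = (−Ka₁ + √(Ka₁² + 4·Ka₁·C)) / 2 = 2.2768e-02 M. pH = -log(2.2768e-02) = 1.64.

pH = 1.64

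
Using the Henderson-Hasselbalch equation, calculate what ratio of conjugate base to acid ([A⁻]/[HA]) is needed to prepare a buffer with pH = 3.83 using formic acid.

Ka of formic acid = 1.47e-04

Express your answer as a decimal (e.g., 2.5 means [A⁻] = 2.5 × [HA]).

pKa = -log(1.47e-04) = 3.8327. pH = pKa + log([A⁻]/[HA]), so log([A⁻]/[HA]) = pH − pKa = 3.83 − 3.8327 = -0.0027. [A⁻]/[HA] = 10^(-0.0027) = 0.994

[A⁻]/[HA] = 0.994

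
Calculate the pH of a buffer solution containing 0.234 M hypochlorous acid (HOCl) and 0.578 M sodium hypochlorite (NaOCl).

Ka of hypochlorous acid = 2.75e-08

pKa = -log(2.75e-08) = 7.56. pH = pKa + log([A⁻]/[HA]) = 7.56 + log(0.578/0.234)

pH = 7.95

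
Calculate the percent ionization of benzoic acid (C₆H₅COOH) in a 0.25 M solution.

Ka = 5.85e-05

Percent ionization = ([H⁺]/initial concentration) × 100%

Using Ka equilibrium: x² + Ka×x - Ka×C = 0. Solving: [H⁺] = 3.7951e-03. Percent = (3.7951e-03/0.25) × 100

Percent ionization = 1.52%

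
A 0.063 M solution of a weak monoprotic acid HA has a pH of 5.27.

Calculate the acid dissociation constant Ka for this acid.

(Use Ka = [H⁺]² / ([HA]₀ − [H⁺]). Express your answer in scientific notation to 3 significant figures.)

[H⁺] = 10^(−pH) = 10^(−5.27) = 5.370e-06 M. For HA ⇌ H⁺ + A⁻, Ka = [H⁺][A⁻]/[HA] = [H⁺]² / ([HA]₀ − [H⁺]) = (5.370e-06)² / (0.063 − 5.370e-06) = 4.58e-10.

K_a = 4.58e-10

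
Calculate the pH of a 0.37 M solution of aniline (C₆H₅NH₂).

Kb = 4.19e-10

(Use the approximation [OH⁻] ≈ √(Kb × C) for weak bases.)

[OH⁻] = √(Kb × C) = √(4.19e-10 × 0.37) = 1.2451e-05. pOH = 4.90, pH = 14 - pOH

pH = 9.10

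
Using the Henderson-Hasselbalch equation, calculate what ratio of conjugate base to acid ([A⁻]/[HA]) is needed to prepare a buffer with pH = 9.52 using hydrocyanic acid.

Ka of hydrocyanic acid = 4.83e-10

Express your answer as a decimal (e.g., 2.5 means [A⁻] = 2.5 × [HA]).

pKa = -log(4.83e-10) = 9.3161. pH = pKa + log([A⁻]/[HA]), so log([A⁻]/[HA]) = pH − pKa = 9.52 − 9.3161 = 0.2039. [A⁻]/[HA] = 10^(0.2039) = 1.60

[A⁻]/[HA] = 1.60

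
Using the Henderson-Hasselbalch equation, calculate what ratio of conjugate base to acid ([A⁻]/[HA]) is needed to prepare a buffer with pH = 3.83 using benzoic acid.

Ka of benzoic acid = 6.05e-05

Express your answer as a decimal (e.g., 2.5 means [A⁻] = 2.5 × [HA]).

pKa = -log(6.05e-05) = 4.2182. pH = pKa + log([A⁻]/[HA]), so log([A⁻]/[HA]) = pH − pKa = 3.83 − 4.2182 = -0.3882. [A⁻]/[HA] = 10^(-0.3882) = 0.409

[A⁻]/[HA] = 0.409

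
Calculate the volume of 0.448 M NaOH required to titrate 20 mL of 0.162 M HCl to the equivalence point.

At equivalence: moles acid = moles base. moles HCl = 0.162 × 20/1000 = 0.00324 mol. V_base = moles / 0.448 × 1000 = 7.2 mL.

V_{base} = 7.2 mL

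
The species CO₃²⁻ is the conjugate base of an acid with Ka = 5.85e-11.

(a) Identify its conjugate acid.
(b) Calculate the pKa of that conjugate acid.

(a) The conjugate acid is formed by adding one H⁺ to CO₃²⁻, giving HCO₃⁻. (b) pKa = -log(Ka) = -log(5.85e-11) = 10.23.

Conjugate acid: HCO₃⁻; pK_a = 10.23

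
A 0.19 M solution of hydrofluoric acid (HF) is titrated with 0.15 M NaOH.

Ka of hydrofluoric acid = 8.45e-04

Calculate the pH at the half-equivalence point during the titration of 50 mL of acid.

At half-equivalence [HA] = [A⁻], so Henderson-Hasselbalch gives pH = pKa = -log(8.45e-04) = 3.07.

pH = pKa = 3.07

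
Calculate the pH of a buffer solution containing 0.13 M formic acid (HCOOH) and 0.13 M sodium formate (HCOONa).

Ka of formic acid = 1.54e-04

pKa = -log(1.54e-04) = 3.81. pH = pKa + log([A⁻]/[HA]) = 3.81 + log(0.13/0.13)

pH = 3.81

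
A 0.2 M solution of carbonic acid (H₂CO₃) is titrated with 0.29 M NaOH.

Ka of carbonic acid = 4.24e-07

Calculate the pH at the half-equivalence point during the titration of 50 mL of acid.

At half-equivalence [HA] = [A⁻], so Henderson-Hasselbalch gives pH = pKa = -log(4.24e-07) = 6.37.

pH = pKa = 6.37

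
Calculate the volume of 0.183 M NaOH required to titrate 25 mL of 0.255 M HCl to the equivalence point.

At equivalence: moles acid = moles base. moles HCl = 0.255 × 25/1000 = 0.006375 mol. V_base = moles / 0.183 × 1000 = 34.8 mL.

V_{base} = 34.8 mL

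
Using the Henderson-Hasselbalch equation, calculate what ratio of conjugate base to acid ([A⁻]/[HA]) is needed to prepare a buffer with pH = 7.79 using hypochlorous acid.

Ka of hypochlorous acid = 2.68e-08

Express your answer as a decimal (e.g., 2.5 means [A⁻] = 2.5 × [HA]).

pKa = -log(2.68e-08) = 7.5719. pH = pKa + log([A⁻]/[HA]), so log([A⁻]/[HA]) = pH − pKa = 7.79 − 7.5719 = 0.2181. [A⁻]/[HA] = 10^(0.2181) = 1.65

[A⁻]/[HA] = 1.65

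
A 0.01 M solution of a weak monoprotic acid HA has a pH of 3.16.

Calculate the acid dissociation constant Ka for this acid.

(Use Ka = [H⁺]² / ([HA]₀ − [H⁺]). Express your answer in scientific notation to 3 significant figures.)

[H⁺] = 10^(−pH) = 10^(−3.16) = 6.918e-04 M. For HA ⇌ H⁺ + A⁻, Ka = [H⁺][A⁻]/[HA] = [H⁺]² / ([HA]₀ − [H⁺]) = (6.918e-04)² / (0.01 − 6.918e-04) = 5.14e-05.

K_a = 5.14e-05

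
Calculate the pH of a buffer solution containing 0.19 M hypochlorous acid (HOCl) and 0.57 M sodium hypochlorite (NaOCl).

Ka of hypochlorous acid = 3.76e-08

pKa = -log(3.76e-08) = 7.42. pH = pKa + log([A⁻]/[HA]) = 7.42 + log(0.57/0.19)

pH = 7.90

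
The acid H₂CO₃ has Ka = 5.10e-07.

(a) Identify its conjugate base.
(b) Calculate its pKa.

(a) The conjugate base is formed by removing one H⁺ from H₂CO₃, giving HCO₃⁻. (b) pKa = -log(Ka) = -log(5.10e-07) = 6.29.

Conjugate base: HCO₃⁻; pK_a = 6.29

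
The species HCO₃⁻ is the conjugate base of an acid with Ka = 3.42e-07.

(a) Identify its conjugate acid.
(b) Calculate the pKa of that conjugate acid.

(a) The conjugate acid is formed by adding one H⁺ to HCO₃⁻, giving H₂CO₃. (b) pKa = -log(Ka) = -log(3.42e-07) = 6.47.

Conjugate acid: H₂CO₃; pK_a = 6.47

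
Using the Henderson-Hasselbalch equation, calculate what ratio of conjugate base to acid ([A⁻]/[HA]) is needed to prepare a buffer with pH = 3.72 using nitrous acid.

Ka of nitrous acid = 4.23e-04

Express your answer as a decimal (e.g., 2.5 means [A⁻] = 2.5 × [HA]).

pKa = -log(4.23e-04) = 3.3737. pH = pKa + log([A⁻]/[HA]), so log([A⁻]/[HA]) = pH − pKa = 3.72 − 3.3737 = 0.3463. [A⁻]/[HA] = 10^(0.3463) = 2.22

[A⁻]/[HA] = 2.22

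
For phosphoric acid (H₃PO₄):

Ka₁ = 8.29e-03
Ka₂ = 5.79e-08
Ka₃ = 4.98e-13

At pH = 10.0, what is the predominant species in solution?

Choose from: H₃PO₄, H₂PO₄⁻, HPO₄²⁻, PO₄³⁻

pKa₁ = 2.08, pKa₂ = 7.24, pKa₃ = 12.30. For a polyprotic acid the predominant species crosses at each pKa: below pKa_n the protonated form dominates, above it the deprotonated form does. At pH = 10.0, the predominant species is HPO₄²⁻.

HPO₄²⁻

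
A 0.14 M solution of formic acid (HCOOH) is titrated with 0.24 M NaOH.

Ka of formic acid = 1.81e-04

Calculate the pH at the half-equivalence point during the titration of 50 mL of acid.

At half-equivalence [HA] = [A⁻], so Henderson-Hasselbalch gives pH = pKa = -log(1.81e-04) = 3.74.

pH = pKa = 3.74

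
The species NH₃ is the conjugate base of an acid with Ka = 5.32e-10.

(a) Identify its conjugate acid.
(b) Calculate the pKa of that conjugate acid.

(a) The conjugate acid is formed by adding one H⁺ to NH₃, giving NH₄⁺. (b) pKa = -log(Ka) = -log(5.32e-10) = 9.27.

Conjugate acid: NH₄⁺; pK_a = 9.27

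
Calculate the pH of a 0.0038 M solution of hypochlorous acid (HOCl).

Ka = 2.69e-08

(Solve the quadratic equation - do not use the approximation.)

x² + Ka×x - Ka×C = 0. Using quadratic formula: [H⁺] = 1.0097e-05

pH = 5.00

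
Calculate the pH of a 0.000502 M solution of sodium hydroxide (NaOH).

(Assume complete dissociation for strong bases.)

[OH⁻] = 0.000502 M for strong base. pOH = -log[OH⁻] = 3.30, pH = 14 - pOH

pH = 10.70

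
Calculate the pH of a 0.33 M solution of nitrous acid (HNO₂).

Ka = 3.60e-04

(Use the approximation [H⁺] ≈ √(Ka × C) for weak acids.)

[H⁺] = √(Ka × C) = √(3.60e-04 × 0.33) = 1.0900e-02. pH = -log(1.0900e-02)

pH = 1.96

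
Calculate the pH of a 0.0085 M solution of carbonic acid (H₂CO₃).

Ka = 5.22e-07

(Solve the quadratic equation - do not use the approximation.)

x² + Ka×x - Ka×C = 0. Using quadratic formula: [H⁺] = 6.6350e-05

pH = 4.18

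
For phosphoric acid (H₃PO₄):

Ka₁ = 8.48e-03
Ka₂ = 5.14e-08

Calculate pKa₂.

pKa₂ = -log(Ka₂) = -log(5.14e-08) = 7.29.

pK_{a2} = 7.29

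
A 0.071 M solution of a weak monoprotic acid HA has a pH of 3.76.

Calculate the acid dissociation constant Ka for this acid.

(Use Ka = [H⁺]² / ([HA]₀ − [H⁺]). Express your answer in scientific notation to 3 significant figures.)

[H⁺] = 10^(−pH) = 10^(−3.76) = 1.738e-04 M. For HA ⇌ H⁺ + A⁻, Ka = [H⁺][A⁻]/[HA] = [H⁺]² / ([HA]₀ − [H⁺]) = (1.738e-04)² / (0.071 − 1.738e-04) = 4.26e-07.

K_a = 4.26e-07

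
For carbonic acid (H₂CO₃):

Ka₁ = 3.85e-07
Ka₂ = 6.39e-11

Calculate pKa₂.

pKa₂ = -log(Ka₂) = -log(6.39e-11) = 10.19.

pK_{a2} = 10.19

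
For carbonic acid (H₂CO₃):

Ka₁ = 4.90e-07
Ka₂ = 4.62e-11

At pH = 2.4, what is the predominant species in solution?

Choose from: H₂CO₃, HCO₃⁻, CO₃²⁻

pKa₁ = 6.31, pKa₂ = 10.34. For a polyprotic acid the predominant species crosses at each pKa: below pKa_n the protonated form dominates, above it the deprotonated form does. At pH = 2.4, the predominant species is H₂CO₃.

H₂CO₃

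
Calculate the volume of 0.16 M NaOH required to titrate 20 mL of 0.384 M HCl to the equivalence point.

At equivalence: moles acid = moles base. moles HCl = 0.384 × 20/1000 = 0.00768 mol. V_base = moles / 0.16 × 1000 = 48.0 mL.

V_{base} = 48.0 mL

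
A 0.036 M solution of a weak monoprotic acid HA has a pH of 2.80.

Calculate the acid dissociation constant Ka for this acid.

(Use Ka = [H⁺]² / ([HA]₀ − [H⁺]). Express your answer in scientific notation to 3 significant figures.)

[H⁺] = 10^(−pH) = 10^(−2.80) = 1.585e-03 M. For HA ⇌ H⁺ + A⁻, Ka = [H⁺][A⁻]/[HA] = [H⁺]² / ([HA]₀ − [H⁺]) = (1.585e-03)² / (0.036 − 1.585e-03) = 7.30e-05.

K_a = 7.30e-05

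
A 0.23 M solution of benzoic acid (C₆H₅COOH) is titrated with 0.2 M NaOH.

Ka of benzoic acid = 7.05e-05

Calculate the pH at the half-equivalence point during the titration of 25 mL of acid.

At half-equivalence [HA] = [A⁻], so Henderson-Hasselbalch gives pH = pKa = -log(7.05e-05) = 4.15.

pH = pKa = 4.15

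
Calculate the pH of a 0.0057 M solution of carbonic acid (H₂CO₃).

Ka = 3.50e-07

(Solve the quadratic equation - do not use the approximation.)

x² + Ka×x - Ka×C = 0. Using quadratic formula: [H⁺] = 4.4491e-05

pH = 4.35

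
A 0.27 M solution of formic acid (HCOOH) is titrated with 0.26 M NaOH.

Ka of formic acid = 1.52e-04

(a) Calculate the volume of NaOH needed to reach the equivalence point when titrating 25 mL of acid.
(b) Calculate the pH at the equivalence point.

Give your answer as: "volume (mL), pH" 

moles acid = 0.27 × 25/1000 = 0.00675 mol; V_base = moles/0.26 × 1000 = 26.0 mL. At equivalence only the conjugate base is present: [A⁻] = 0.00675/0.051 = 1.3245e-01 M. Kb = Kw/Ka = 6.58e-11; [OH⁻] = √(Kb × [A⁻]) = 2.9519e-06; pOH = 5.53; pH = 14 - pOH = 8.47.

V = 26.0 mL, pH = 8.47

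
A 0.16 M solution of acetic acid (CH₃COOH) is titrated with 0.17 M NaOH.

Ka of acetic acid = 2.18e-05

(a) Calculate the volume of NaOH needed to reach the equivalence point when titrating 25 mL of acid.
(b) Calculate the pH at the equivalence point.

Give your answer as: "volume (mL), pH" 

moles acid = 0.16 × 25/1000 = 0.004 mol; V_base = moles/0.17 × 1000 = 23.5 mL. At equivalence only the conjugate base is present: [A⁻] = 0.004/0.049 = 8.2424e-02 M. Kb = Kw/Ka = 4.59e-10; [OH⁻] = √(Kb × [A⁻]) = 6.1489e-06; pOH = 5.21; pH = 14 - pOH = 8.79.

V = 23.5 mL, pH = 8.79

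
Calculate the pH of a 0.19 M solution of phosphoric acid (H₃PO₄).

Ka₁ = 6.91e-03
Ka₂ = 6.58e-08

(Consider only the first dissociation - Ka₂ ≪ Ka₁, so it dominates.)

First dissociation dominates. From Ka₁ = [H⁺][HA⁻]/[H₂A], x² + Ka₁·x − Ka₁·C = 0 with C = 0.19 M and Ka₁ = 6.91e-03. Solving: [H⁺] = (−Ka₁ + √(Ka₁² + 4·Ka₁·C)) / 2 = 3.2943e-02 M. pH = -log(3.2943e-02) = 1.48.

pH = 1.48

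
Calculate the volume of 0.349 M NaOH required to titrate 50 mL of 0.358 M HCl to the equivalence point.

At equivalence: moles acid = moles base. moles HCl = 0.358 × 50/1000 = 0.0179 mol. V_base = moles / 0.349 × 1000 = 51.3 mL.

V_{base} = 51.3 mL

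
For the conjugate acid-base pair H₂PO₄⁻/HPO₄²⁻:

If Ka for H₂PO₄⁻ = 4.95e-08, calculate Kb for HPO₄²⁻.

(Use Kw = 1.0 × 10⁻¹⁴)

For a conjugate pair Ka × Kb = Kw, so Kb = Kw/Ka = 1.0 × 10⁻¹⁴ / 4.95e-08 = 2.02e-07.

K_b = 2.02e-07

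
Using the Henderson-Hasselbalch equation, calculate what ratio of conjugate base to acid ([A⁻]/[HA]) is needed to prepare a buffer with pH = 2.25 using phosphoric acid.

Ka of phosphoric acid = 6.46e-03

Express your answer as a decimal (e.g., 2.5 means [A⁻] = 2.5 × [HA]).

pKa = -log(6.46e-03) = 2.1898. pH = pKa + log([A⁻]/[HA]), so log([A⁻]/[HA]) = pH − pKa = 2.25 − 2.1898 = 0.0602. [A⁻]/[HA] = 10^(0.0602) = 1.15

[A⁻]/[HA] = 1.15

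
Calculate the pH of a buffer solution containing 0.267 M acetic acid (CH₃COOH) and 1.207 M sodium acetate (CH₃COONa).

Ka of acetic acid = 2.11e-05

pKa = -log(2.11e-05) = 4.68. pH = pKa + log([A⁻]/[HA]) = 4.68 + log(1.207/0.267)

pH = 5.33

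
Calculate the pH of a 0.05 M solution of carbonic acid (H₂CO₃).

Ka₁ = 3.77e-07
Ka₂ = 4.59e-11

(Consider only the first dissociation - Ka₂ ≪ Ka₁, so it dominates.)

First dissociation dominates. From Ka₁ = [H⁺][HA⁻]/[H₂A], x² + Ka₁·x − Ka₁·C = 0 with C = 0.05 M and Ka₁ = 3.77e-07. Solving: [H⁺] = (−Ka₁ + √(Ka₁² + 4·Ka₁·C)) / 2 = 1.3711e-04 M. pH = -log(1.3711e-04) = 3.86.

pH = 3.86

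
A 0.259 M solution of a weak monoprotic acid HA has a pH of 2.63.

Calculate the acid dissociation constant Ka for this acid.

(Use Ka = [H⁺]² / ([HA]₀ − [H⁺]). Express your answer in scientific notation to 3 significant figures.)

[H⁺] = 10^(−pH) = 10^(−2.63) = 2.344e-03 M. For HA ⇌ H⁺ + A⁻, Ka = [H⁺][A⁻]/[HA] = [H⁺]² / ([HA]₀ − [H⁺]) = (2.344e-03)² / (0.259 − 2.344e-03) = 2.14e-05.

K_a = 2.14e-05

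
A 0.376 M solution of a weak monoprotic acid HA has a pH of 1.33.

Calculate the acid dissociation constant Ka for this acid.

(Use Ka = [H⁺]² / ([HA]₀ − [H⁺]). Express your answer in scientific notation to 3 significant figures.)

[H⁺] = 10^(−pH) = 10^(−1.33) = 4.677e-02 M. For HA ⇌ H⁺ + A⁻, Ka = [H⁺][A⁻]/[HA] = [H⁺]² / ([HA]₀ − [H⁺]) = (4.677e-02)² / (0.376 − 4.677e-02) = 6.65e-03.

K_a = 6.65e-03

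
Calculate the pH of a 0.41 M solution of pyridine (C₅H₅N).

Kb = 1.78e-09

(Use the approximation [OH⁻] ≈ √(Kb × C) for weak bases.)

[OH⁻] = √(Kb × C) = √(1.78e-09 × 0.41) = 2.7015e-05. pOH = 4.57, pH = 14 - pOH

pH = 9.43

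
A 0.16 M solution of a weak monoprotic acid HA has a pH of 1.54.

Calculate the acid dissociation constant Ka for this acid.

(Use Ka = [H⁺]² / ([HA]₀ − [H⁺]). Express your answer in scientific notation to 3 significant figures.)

[H⁺] = 10^(−pH) = 10^(−1.54) = 2.884e-02 M. For HA ⇌ H⁺ + A⁻, Ka = [H⁺][A⁻]/[HA] = [H⁺]² / ([HA]₀ − [H⁺]) = (2.884e-02)² / (0.16 − 2.884e-02) = 6.34e-03.

K_a = 6.34e-03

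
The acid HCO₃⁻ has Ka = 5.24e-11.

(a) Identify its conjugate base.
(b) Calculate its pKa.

(a) The conjugate base is formed by removing one H⁺ from HCO₃⁻, giving CO₃²⁻. (b) pKa = -log(Ka) = -log(5.24e-11) = 10.28.

Conjugate base: CO₃²⁻; pK_a = 10.28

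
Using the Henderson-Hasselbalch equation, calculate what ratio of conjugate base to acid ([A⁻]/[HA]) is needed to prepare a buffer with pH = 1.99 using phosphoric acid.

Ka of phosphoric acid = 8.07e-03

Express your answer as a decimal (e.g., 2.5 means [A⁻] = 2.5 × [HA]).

pKa = -log(8.07e-03) = 2.0931. pH = pKa + log([A⁻]/[HA]), so log([A⁻]/[HA]) = pH − pKa = 1.99 − 2.0931 = -0.1031. [A⁻]/[HA] = 10^(-0.1031) = 0.789

[A⁻]/[HA] = 0.789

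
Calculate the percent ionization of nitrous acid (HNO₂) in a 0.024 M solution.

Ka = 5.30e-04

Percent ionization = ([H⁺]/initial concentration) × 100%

Using Ka equilibrium: x² + Ka×x - Ka×C = 0. Solving: [H⁺] = 3.3113e-03. Percent = (3.3113e-03/0.024) × 100

Percent ionization = 13.8%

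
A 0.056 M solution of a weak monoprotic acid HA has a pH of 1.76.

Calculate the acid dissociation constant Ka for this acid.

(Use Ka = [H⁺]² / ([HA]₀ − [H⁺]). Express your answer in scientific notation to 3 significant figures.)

[H⁺] = 10^(−pH) = 10^(−1.76) = 1.738e-02 M. For HA ⇌ H⁺ + A⁻, Ka = [H⁺][A⁻]/[HA] = [H⁺]² / ([HA]₀ − [H⁺]) = (1.738e-02)² / (0.056 − 1.738e-02) = 7.82e-03.

K_a = 7.82e-03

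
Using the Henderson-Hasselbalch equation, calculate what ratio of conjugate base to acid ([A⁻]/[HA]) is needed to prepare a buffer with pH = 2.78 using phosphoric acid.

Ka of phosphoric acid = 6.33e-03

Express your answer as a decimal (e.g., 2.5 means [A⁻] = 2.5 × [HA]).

pKa = -log(6.33e-03) = 2.1986. pH = pKa + log([A⁻]/[HA]), so log([A⁻]/[HA]) = pH − pKa = 2.78 − 2.1986 = 0.5814. [A⁻]/[HA] = 10^(0.5814) = 3.81

[A⁻]/[HA] = 3.81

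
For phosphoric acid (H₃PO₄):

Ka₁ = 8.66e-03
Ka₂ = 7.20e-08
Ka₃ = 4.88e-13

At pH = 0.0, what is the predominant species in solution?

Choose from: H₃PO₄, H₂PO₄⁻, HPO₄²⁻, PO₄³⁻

pKa₁ = 2.06, pKa₂ = 7.14, pKa₃ = 12.31. For a polyprotic acid the predominant species crosses at each pKa: below pKa_n the protonated form dominates, above it the deprotonated form does. At pH = 0.0, the predominant species is H₃PO₄.

H₃PO₄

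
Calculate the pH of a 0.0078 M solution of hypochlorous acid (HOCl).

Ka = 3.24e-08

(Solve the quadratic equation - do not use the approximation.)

x² + Ka×x - Ka×C = 0. Using quadratic formula: [H⁺] = 1.5881e-05

pH = 4.80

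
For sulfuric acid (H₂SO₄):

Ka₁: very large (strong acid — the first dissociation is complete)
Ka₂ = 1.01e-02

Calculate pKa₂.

pKa₂ = -log(Ka₂) = -log(1.01e-02) = 2.00.

pK_{a2} = 2.00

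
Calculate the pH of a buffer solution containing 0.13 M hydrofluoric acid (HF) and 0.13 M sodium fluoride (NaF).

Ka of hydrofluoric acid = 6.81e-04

pKa = -log(6.81e-04) = 3.17. pH = pKa + log([A⁻]/[HA]) = 3.17 + log(0.13/0.13)

pH = 3.17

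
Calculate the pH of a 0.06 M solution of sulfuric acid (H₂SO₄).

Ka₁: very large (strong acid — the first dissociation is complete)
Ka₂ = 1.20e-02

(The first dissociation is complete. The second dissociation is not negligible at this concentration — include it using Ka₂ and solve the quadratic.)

First dissociation is complete: [H⁺]₀ = [HSO₄⁻]₀ = C = 0.06 M. Second dissociation HSO₄⁻ ⇌ H⁺ + SO₄²⁻: let x = [SO₄²⁻]. Ka₂ = (C + x)·x / (C − x) = 1.20e-02 → x² + (C + Ka₂)·x − Ka₂·C = 0 → x² + 0.07200·x − 7.200e-04 = 0. x = (−0.07200 + √(0.07200² + 4 × 7.200e-04)) / 2 = 8.8999e-03 M. [H⁺] = C + x = 0.06 + 8.8999e-03 = 6.8900e-02 M. pH = -log(6.8900e-02) = 1.16.

pH = 1.16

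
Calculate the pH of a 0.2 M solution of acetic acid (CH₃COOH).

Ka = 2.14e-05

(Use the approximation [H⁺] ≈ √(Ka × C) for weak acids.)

[H⁺] = √(Ka × C) = √(2.14e-05 × 0.2) = 2.0688e-03. pH = -log(2.0688e-03)

pH = 2.68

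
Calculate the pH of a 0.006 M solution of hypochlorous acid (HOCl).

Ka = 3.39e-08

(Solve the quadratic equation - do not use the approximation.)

x² + Ka×x - Ka×C = 0. Using quadratic formula: [H⁺] = 1.4245e-05

pH = 4.85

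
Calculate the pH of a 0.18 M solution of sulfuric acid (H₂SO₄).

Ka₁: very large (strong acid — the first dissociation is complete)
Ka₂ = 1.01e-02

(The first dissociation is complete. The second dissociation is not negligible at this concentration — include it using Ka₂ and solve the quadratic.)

First dissociation is complete: [H⁺]₀ = [HSO₄⁻]₀ = C = 0.18 M. Second dissociation HSO₄⁻ ⇌ H⁺ + SO₄²⁻: let x = [SO₄²⁻]. Ka₂ = (C + x)·x / (C − x) = 1.01e-02 → x² + (C + Ka₂)·x − Ka₂·C = 0 → x² + 0.19010·x − 1.818e-03 = 0. x = (−0.19010 + √(0.19010² + 4 × 1.818e-03)) / 2 = 9.1253e-03 M. [H⁺] = C + x = 0.18 + 9.1253e-03 = 1.8913e-01 M. pH = -log(1.8913e-01) = 0.72.

pH = 0.72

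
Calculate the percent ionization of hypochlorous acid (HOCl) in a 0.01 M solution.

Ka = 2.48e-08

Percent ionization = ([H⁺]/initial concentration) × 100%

Using Ka equilibrium: x² + Ka×x - Ka×C = 0. Solving: [H⁺] = 1.5736e-05. Percent = (1.5736e-05/0.01) × 100

Percent ionization = 0.157%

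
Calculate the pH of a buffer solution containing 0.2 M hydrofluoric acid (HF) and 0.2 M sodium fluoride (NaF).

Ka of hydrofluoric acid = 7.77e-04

pKa = -log(7.77e-04) = 3.11. pH = pKa + log([A⁻]/[HA]) = 3.11 + log(0.2/0.2)

pH = 3.11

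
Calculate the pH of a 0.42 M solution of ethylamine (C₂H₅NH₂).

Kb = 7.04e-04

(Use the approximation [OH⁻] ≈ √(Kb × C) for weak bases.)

[OH⁻] = √(Kb × C) = √(7.04e-04 × 0.42) = 1.7195e-02. pOH = 1.76, pH = 14 - pOH

pH = 12.24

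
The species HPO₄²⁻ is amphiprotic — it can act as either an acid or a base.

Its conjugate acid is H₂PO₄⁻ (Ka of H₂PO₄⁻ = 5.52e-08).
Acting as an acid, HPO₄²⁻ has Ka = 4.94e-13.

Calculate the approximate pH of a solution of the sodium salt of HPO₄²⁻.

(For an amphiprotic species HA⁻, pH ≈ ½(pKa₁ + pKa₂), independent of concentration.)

pKa₁ = -log(5.52e-08) = 7.26; pKa₂ = -log(4.94e-13) = 12.31. For an amphiprotic species, pH ≈ ½(pKa₁ + pKa₂) = ½(7.26 + 12.31) = 9.78.

pH = 9.78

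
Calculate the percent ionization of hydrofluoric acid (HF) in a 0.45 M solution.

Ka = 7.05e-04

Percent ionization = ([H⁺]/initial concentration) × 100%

Using Ka equilibrium: x² + Ka×x - Ka×C = 0. Solving: [H⁺] = 1.7463e-02. Percent = (1.7463e-02/0.45) × 100

Percent ionization = 3.88%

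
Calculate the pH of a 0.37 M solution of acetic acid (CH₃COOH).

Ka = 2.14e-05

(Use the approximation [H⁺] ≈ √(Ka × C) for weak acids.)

[H⁺] = √(Ka × C) = √(2.14e-05 × 0.37) = 2.8139e-03. pH = -log(2.8139e-03)

pH = 2.55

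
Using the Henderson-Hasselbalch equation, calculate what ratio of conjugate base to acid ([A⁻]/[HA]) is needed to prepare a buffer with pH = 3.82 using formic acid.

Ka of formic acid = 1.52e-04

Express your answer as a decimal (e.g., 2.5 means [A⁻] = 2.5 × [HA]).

pKa = -log(1.52e-04) = 3.8182. pH = pKa + log([A⁻]/[HA]), so log([A⁻]/[HA]) = pH − pKa = 3.82 − 3.8182 = 0.0018. [A⁻]/[HA] = 10^(0.0018) = 1.00

[A⁻]/[HA] = 1.00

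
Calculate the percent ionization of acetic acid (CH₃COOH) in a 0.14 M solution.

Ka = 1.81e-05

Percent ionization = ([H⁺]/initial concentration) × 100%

Using Ka equilibrium: x² + Ka×x - Ka×C = 0. Solving: [H⁺] = 1.5828e-03. Percent = (1.5828e-03/0.14) × 100

Percent ionization = 1.13%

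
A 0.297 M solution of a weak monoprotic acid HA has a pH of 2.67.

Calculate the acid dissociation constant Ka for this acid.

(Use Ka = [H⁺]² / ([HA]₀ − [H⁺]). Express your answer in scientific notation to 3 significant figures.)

[H⁺] = 10^(−pH) = 10^(−2.67) = 2.138e-03 M. For HA ⇌ H⁺ + A⁻, Ka = [H⁺][A⁻]/[HA] = [H⁺]² / ([HA]₀ − [H⁺]) = (2.138e-03)² / (0.297 − 2.138e-03) = 1.55e-05.

K_a = 1.55e-05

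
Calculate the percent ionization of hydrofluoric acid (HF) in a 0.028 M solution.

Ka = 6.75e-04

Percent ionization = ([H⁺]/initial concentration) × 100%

Using Ka equilibrium: x² + Ka×x - Ka×C = 0. Solving: [H⁺] = 4.0230e-03. Percent = (4.0230e-03/0.028) × 100

Percent ionization = 14.4%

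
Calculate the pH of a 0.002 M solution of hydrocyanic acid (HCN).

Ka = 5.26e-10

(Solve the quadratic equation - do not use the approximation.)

x² + Ka×x - Ka×C = 0. Using quadratic formula: [H⁺] = 1.0254e-06

pH = 5.99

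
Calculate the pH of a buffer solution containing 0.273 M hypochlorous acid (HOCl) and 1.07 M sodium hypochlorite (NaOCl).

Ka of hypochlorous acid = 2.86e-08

pKa = -log(2.86e-08) = 7.54. pH = pKa + log([A⁻]/[HA]) = 7.54 + log(1.07/0.273)

pH = 8.14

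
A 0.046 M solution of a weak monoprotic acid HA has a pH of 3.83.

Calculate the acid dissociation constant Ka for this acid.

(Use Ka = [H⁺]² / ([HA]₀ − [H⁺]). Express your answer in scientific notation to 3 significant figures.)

[H⁺] = 10^(−pH) = 10^(−3.83) = 1.479e-04 M. For HA ⇌ H⁺ + A⁻, Ka = [H⁺][A⁻]/[HA] = [H⁺]² / ([HA]₀ − [H⁺]) = (1.479e-04)² / (0.046 − 1.479e-04) = 4.77e-07.

K_a = 4.77e-07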